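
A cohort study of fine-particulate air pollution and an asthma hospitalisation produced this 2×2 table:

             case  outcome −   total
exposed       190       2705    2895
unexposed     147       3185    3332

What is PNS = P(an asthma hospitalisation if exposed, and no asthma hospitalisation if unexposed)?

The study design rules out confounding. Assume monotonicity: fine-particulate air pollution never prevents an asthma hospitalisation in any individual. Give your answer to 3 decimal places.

PNS ≈ 0.022

p₁ = P(outcome | exposed) = 190/2895 = 0.06563
p₀ = P(outcome | unexposed) = 147/3332 = 0.044118
Under exogeneity and monotonicity, PNS = p₁ − p₀.
PNS = 0.06563 − 0.044118 = 0.021513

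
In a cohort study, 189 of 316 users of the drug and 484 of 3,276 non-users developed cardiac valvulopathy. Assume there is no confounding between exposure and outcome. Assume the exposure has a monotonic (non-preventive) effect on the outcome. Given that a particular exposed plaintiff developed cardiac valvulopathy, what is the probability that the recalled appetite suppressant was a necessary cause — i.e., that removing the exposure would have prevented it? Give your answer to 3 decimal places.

PN ≈ 0.753

p₁ = P(outcome | exposed) = 189/316 = 0.5981
p₀ = P(outcome | unexposed) = 484/3276 = 0.14774
Under exogeneity and monotonicity, PN = (p₁ − p₀) / p₁.
PN = (0.5981 − 0.14774) / 0.5981 = 0.45036 / 0.5981 ≈ 0.7530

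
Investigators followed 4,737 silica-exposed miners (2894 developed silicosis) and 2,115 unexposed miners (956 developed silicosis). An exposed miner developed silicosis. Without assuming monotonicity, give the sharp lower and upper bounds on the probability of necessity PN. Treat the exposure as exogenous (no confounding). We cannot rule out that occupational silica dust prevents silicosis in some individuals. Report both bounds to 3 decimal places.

p₁ = P(outcome | exposed) = 2894/4737 = 0.61094
p₀ = P(outcome | unexposed) = 956/2115 = 0.45201
Under exogeneity alone the bounds on PN are max{0,(p₁−p₀)/p₁} ≤ PN ≤ min{1,(1−p₀)/p₁}.
  lower = (p₁ − p₀)/p₁ = 0.15893 / 0.61094 ≈ 0.2601
  upper = min{1, (1 − p₀)/p₁} = 0.54799 / 0.61094 ≈ 0.8970

0.260 ≤ PN ≤ 0.897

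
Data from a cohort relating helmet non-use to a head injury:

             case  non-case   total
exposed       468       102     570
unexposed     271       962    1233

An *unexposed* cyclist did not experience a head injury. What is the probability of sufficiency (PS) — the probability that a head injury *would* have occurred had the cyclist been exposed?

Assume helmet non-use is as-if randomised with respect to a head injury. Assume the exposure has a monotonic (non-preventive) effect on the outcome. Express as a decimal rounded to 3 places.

p₁ = P(outcome | exposed) = 468/570 = 0.82105
p₀ = P(outcome | unexposed) = 271/1233 = 0.21979
Under exogeneity and monotonicity, PS = (p₁ − p₀)/(1 − p₀).
PS = (0.82105 − 0.21979) / 0.78021 ≈ 0.7706

PS ≈ 0.771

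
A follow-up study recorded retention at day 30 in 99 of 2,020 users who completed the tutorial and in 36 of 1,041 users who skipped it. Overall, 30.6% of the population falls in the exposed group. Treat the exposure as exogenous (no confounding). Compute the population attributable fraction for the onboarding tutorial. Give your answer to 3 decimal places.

p₁ = P(outcome | exposed) = 99/2020 = 0.04901
p₀ = P(outcome | unexposed) = 36/1041 = 0.034582
Overall risk P(Y=1) = π·p₁ + (1−π)·p₀ = 0.306×0.04901 + 0.694×0.034582 = 0.038997.
Under exogeneity, PAF = [P(Y=1) − p₀] / P(Y=1).
PAF = (0.038997 − 0.034582) / 0.038997 ≈ 0.1132

PAF ≈ 0.113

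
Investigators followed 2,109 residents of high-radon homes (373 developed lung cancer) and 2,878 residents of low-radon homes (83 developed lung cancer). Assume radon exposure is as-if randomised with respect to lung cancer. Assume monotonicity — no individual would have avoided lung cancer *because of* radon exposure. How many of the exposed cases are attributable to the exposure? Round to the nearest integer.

about 312 cases

p₁ = P(outcome | exposed) = 373/2109 = 0.17686
p₀ = P(outcome | unexposed) = 83/2878 = 0.028839
PN = (p₁ − p₀)/p₁ = (0.17686 − 0.028839) / 0.17686 ≈ 0.83694.
Attributable cases ≈ PN × (exposed cases) = 0.83694 × 373 ≈ 312.18.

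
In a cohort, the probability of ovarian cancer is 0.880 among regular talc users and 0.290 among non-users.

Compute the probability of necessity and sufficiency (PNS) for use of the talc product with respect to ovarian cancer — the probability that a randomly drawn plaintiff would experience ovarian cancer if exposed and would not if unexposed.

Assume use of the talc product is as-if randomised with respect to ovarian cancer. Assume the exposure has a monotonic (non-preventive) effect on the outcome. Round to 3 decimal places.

Let p₁ = 0.88, p₀ = 0.29.
Under exogeneity and monotonicity, PNS = p₁ − p₀.
PNS = 0.88 − 0.29 = 0.59

PNS ≈ 0.590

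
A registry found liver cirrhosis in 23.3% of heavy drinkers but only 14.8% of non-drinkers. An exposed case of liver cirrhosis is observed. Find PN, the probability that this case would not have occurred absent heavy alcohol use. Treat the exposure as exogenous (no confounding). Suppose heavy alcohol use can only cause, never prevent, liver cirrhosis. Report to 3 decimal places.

p₁ = 0.233, p₀ = 0.148.
Under exogeneity and monotonicity, PN = (p₁ − p₀) / p₁.
PN = (0.233 − 0.148) / 0.233 = 0.085 / 0.233 ≈ 0.3648

PN ≈ 0.365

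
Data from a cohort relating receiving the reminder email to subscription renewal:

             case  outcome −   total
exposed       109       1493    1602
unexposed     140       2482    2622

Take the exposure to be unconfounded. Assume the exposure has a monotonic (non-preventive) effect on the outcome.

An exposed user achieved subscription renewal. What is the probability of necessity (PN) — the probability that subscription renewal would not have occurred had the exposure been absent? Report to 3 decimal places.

PN ≈ 0.215

p₁ = P(outcome | exposed) = 109/1602 = 0.06804
p₀ = P(outcome | unexposed) = 140/2622 = 0.053394
Under exogeneity and monotonicity, PN = (p₁ − p₀)/p₁.
PN = (0.06804 − 0.053394) / 0.06804 ≈ 0.2152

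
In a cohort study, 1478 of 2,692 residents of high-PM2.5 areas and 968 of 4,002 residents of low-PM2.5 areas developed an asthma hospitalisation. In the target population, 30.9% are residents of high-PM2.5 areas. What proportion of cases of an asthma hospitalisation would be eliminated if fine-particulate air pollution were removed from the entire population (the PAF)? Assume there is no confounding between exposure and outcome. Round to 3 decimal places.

PAF ≈ 0.282

p₁ = P(outcome | exposed) = 1478/2692 = 0.54903
p₀ = P(outcome | unexposed) = 968/4002 = 0.24188
Overall risk P(Y=1) = π·p₁ + (1−π)·p₀ = 0.309×0.54903 + 0.691×0.24188 = 0.33679.
Under exogeneity, PAF = [P(Y=1) − p₀] / P(Y=1).
PAF = (0.33679 − 0.24188) / 0.33679 ≈ 0.2818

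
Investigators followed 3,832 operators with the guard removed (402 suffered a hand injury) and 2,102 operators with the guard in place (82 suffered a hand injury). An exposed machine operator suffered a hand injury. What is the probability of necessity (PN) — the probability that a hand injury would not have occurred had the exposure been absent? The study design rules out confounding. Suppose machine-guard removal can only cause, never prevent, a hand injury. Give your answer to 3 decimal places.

p₁ = P(outcome | exposed) = 402/3832 = 0.10491
p₀ = P(outcome | unexposed) = 82/2102 = 0.03901
Under exogeneity and monotonicity, PN = (p₁ − p₀) / p₁.
PN = (0.10491 − 0.03901) / 0.10491 = 0.065896 / 0.10491 ≈ 0.6281

PN ≈ 0.628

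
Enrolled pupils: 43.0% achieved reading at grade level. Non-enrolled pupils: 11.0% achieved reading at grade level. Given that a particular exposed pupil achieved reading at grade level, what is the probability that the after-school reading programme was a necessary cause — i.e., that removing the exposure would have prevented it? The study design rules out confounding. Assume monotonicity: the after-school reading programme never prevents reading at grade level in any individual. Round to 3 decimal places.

PN ≈ 0.744

p₁ = 0.43, p₀ = 0.11.
Under exogeneity and monotonicity, PN = (p₁ − p₀) / p₁.
PN = (0.43 − 0.11) / 0.43 = 0.32 / 0.43 ≈ 0.7442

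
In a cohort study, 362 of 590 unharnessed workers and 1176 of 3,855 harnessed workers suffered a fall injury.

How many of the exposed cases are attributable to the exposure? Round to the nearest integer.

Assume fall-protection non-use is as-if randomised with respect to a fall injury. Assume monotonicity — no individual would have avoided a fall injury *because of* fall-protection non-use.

p₁ = P(outcome | exposed) = 362/590 = 0.61356
p₀ = P(outcome | unexposed) = 1176/3855 = 0.30506
PN = (p₁ − p₀)/p₁ = (0.61356 − 0.30506) / 0.61356 ≈ 0.50281.
Attributable cases ≈ PN × (exposed cases) = 0.50281 × 362 ≈ 182.02.

about 182 cases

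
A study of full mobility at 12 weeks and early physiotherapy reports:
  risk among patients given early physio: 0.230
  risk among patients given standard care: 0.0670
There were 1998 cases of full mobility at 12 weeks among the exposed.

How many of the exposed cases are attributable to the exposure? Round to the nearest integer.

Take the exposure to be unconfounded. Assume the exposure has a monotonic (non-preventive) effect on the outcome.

about 1416 cases

Let p₁ = 0.23, p₀ = 0.067.
PN = (p₁ − p₀)/p₁ = (0.23 − 0.067) / 0.23 ≈ 0.70870.
Attributable cases ≈ PN × (exposed cases) = 0.70870 × 1998 ≈ 1415.97.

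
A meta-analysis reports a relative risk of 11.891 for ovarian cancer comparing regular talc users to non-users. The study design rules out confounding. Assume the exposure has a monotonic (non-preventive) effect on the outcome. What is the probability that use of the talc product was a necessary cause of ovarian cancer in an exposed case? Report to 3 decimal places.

Under exogeneity and monotonicity, PN = (RR − 1) / RR = 1 − 1/RR.
PN = (11.891 − 1) / 11.891 = 10.89 / 11.891 ≈ 0.9159

PN ≈ 0.916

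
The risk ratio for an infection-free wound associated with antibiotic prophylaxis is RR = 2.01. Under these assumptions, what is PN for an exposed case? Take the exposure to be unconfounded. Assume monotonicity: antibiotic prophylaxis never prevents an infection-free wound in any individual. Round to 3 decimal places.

Under exogeneity and monotonicity, PN = (RR − 1) / RR = 1 − 1/RR.
PN = (2.01 − 1) / 2.01 = 1.01 / 2.01 ≈ 0.5025

PN ≈ 0.502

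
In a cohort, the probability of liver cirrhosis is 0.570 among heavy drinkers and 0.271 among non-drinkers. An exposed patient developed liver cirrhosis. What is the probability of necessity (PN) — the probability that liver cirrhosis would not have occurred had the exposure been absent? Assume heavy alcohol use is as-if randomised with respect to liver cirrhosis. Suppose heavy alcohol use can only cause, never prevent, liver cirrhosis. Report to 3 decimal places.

PN ≈ 0.525

Let p₁ = 0.57, p₀ = 0.271.
Under exogeneity and monotonicity, PN = (p₁ − p₀) / p₁.
PN = (0.57 − 0.271) / 0.57 = 0.299 / 0.57 ≈ 0.5246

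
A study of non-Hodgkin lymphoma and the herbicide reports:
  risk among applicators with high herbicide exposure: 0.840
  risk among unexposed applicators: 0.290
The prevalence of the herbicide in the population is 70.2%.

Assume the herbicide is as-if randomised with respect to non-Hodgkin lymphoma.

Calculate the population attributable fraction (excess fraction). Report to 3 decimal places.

Let p₁ = 0.84, p₀ = 0.29.
Overall risk P(Y=1) = π·p₁ + (1−π)·p₀ = 0.702×0.84 + 0.298×0.29 = 0.6761.
Under exogeneity, PAF = [P(Y=1) − p₀] / P(Y=1).
PAF = (0.6761 − 0.29) / 0.6761 ≈ 0.5711

PAF ≈ 0.571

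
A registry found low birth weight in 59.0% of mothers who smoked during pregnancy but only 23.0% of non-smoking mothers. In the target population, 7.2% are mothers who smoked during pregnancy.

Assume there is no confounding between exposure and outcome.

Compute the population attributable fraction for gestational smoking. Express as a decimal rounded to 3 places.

PAF ≈ 0.101

p₁ = 0.59, p₀ = 0.23.
Overall risk P(Y=1) = π·p₁ + (1−π)·p₀ = 0.072×0.59 + 0.928×0.23 = 0.25592.
Under exogeneity, PAF = [P(Y=1) − p₀] / P(Y=1).
PAF = (0.25592 − 0.23) / 0.25592 ≈ 0.1013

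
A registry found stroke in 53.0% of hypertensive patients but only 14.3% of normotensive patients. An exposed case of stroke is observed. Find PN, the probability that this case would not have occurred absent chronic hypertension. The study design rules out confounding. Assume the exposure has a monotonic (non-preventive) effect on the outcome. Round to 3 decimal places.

p₁ = 0.53, p₀ = 0.143.
Under exogeneity and monotonicity, PN = (p₁ − p₀) / p₁.
PN = (0.53 − 0.143) / 0.53 = 0.387 / 0.53 ≈ 0.7302

PN ≈ 0.730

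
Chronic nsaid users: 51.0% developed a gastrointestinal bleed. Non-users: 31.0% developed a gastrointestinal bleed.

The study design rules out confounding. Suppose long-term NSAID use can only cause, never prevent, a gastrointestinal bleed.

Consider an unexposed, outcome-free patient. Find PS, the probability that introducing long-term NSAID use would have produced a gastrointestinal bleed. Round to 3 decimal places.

p₁ = 0.51, p₀ = 0.31.
Under exogeneity and monotonicity, PS = (p₁ − p₀) / (1 − p₀).
PS = (0.51 − 0.31) / (1 − 0.31) = 0.2 / 0.69 ≈ 0.2899

PS ≈ 0.290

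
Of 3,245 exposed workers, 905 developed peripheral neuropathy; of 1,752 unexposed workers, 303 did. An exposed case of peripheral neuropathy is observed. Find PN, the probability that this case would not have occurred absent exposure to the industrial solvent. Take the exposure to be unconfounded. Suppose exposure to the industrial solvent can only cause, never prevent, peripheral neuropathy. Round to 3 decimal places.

p₁ = P(outcome | exposed) = 905/3245 = 0.27889
p₀ = P(outcome | unexposed) = 303/1752 = 0.17295
Under exogeneity and monotonicity, PN = (p₁ − p₀) / p₁.
PN = (0.27889 − 0.17295) / 0.27889 = 0.10595 / 0.27889 ≈ 0.3799

PN ≈ 0.380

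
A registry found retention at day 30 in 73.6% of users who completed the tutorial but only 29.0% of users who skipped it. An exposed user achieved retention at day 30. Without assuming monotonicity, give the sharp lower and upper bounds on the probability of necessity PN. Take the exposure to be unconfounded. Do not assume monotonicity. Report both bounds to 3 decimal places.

0.606 ≤ PN ≤ 0.965

p₁ = 0.736, p₀ = 0.29.
Under exogeneity alone the bounds on PN are max{0,(p₁−p₀)/p₁} ≤ PN ≤ min{1,(1−p₀)/p₁}.
  lower = (p₁ − p₀)/p₁ = 0.446 / 0.736 ≈ 0.6060
  upper = min{1, (1 − p₀)/p₁} = 0.71 / 0.736 ≈ 0.9647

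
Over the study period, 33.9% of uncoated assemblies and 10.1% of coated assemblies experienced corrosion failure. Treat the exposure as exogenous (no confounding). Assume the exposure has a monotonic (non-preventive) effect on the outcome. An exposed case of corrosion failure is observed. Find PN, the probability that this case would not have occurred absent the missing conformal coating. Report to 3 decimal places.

PN ≈ 0.702

p₁ = 0.339, p₀ = 0.101.
Under exogeneity and monotonicity, PN = (p₁ − p₀) / p₁.
PN = (0.339 − 0.101) / 0.339 = 0.238 / 0.339 ≈ 0.7021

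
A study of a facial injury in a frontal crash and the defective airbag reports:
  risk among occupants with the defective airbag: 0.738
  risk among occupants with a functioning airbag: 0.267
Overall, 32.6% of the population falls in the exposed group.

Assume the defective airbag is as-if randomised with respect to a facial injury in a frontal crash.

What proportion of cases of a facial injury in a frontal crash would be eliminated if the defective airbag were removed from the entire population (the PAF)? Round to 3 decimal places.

PAF ≈ 0.365

Let p₁ = 0.738, p₀ = 0.267.
Overall risk P(Y=1) = π·p₁ + (1−π)·p₀ = 0.326×0.738 + 0.674×0.267 = 0.42055.
Under exogeneity, PAF = [P(Y=1) − p₀] / P(Y=1).
PAF = (0.42055 − 0.267) / 0.42055 ≈ 0.3651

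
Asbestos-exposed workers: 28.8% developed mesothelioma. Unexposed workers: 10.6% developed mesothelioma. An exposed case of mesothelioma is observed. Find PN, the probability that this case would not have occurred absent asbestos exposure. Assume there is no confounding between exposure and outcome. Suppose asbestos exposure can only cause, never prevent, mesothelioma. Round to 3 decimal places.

PN ≈ 0.632

p₁ = 0.288, p₀ = 0.106.
Under exogeneity and monotonicity, PN = (p₁ − p₀) / p₁.
PN = (0.288 − 0.106) / 0.288 = 0.182 / 0.288 ≈ 0.6319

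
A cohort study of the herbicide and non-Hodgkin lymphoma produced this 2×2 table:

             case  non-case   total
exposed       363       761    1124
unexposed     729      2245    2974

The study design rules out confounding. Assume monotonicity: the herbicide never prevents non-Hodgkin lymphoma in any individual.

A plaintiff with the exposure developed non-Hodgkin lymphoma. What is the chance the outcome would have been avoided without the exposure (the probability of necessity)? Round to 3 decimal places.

p₁ = P(outcome | exposed) = 363/1124 = 0.32295
p₀ = P(outcome | unexposed) = 729/2974 = 0.24512
Under exogeneity and monotonicity, PN = (p₁ − p₀)/p₁.
PN = (0.32295 − 0.24512) / 0.32295 ≈ 0.2410

PN ≈ 0.241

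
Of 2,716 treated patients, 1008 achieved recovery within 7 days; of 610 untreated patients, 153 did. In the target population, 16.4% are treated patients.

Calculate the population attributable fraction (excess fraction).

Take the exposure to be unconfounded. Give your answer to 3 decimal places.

PAF ≈ 0.073

p₁ = P(outcome | exposed) = 1008/2716 = 0.37113
p₀ = P(outcome | unexposed) = 153/610 = 0.25082
Overall risk P(Y=1) = π·p₁ + (1−π)·p₀ = 0.164×0.37113 + 0.836×0.25082 = 0.27055.
Under exogeneity, PAF = [P(Y=1) − p₀] / P(Y=1).
PAF = (0.27055 − 0.25082) / 0.27055 ≈ 0.0729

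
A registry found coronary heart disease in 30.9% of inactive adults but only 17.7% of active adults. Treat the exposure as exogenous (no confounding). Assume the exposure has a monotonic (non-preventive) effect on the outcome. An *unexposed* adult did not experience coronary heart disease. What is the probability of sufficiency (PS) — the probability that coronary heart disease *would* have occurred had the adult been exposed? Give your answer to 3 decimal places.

p₁ = 0.309, p₀ = 0.177.
Under exogeneity and monotonicity, PS = (p₁ − p₀) / (1 − p₀).
PS = (0.309 − 0.177) / (1 − 0.177) = 0.132 / 0.823 ≈ 0.1604

PS ≈ 0.160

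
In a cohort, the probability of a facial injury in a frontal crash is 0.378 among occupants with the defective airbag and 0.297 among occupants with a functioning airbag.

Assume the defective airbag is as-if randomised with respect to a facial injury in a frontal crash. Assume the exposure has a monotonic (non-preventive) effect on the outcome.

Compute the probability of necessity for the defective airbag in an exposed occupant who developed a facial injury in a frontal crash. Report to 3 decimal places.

PN ≈ 0.214

Let p₁ = 0.378, p₀ = 0.297.
Under exogeneity and monotonicity, PN = (p₁ − p₀) / p₁.
PN = (0.378 − 0.297) / 0.378 = 0.081 / 0.378 ≈ 0.2143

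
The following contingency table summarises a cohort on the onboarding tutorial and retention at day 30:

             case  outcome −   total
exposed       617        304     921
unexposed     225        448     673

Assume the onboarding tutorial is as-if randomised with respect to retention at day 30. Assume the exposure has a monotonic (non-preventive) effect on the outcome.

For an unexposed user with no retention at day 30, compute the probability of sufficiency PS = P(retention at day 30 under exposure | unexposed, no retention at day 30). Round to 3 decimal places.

p₁ = P(outcome | exposed) = 617/921 = 0.66992
p₀ = P(outcome | unexposed) = 225/673 = 0.33432
Under exogeneity and monotonicity, PS = (p₁ − p₀) / (1 − p₀).
PS = (0.66992 − 0.33432) / (1 − 0.33432) = 0.3356 / 0.66568 ≈ 0.5041

PS ≈ 0.504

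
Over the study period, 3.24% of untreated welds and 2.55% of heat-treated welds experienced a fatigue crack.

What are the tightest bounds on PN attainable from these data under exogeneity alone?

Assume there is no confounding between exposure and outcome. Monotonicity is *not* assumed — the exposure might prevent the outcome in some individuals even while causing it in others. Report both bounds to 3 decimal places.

p₁ = 0.0324, p₀ = 0.0255.
Under exogeneity alone the bounds on PN are max{0,(p₁−p₀)/p₁} ≤ PN ≤ min{1,(1−p₀)/p₁}.
  lower = (p₁ − p₀)/p₁ = 0.0069 / 0.0324 ≈ 0.2130
  upper = min{1, (1 − p₀)/p₁} = 0.9745 / 0.0324 ≈ 30.0772 → capped at 1

0.213 ≤ PN ≤ 1.000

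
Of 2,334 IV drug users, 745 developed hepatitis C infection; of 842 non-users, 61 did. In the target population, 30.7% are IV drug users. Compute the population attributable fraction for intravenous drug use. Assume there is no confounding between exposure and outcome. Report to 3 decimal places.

p₁ = P(outcome | exposed) = 745/2334 = 0.31919
p₀ = P(outcome | unexposed) = 61/842 = 0.072447
Overall risk P(Y=1) = π·p₁ + (1−π)·p₀ = 0.307×0.31919 + 0.693×0.072447 = 0.1482.
Under exogeneity, PAF = [P(Y=1) − p₀] / P(Y=1).
PAF = (0.1482 − 0.072447) / 0.1482 ≈ 0.5112

PAF ≈ 0.511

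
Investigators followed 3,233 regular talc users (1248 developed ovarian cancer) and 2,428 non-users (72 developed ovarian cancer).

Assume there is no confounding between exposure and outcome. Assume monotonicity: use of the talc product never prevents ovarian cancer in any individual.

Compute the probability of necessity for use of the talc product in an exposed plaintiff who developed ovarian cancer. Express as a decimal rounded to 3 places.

PN ≈ 0.923

p₁ = P(outcome | exposed) = 1248/3233 = 0.38602
p₀ = P(outcome | unexposed) = 72/2428 = 0.029654
Under exogeneity and monotonicity, PN = (p₁ − p₀) / p₁.
PN = (0.38602 − 0.029654) / 0.38602 = 0.35637 / 0.38602 ≈ 0.9232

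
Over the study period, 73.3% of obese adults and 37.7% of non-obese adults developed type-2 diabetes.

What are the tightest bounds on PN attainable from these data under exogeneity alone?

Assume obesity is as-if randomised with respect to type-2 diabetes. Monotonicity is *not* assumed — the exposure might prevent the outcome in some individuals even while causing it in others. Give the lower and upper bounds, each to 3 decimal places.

0.486 ≤ PN ≤ 0.850

p₁ = 0.733, p₀ = 0.377.
Under exogeneity alone the bounds on PN are max{0,(p₁−p₀)/p₁} ≤ PN ≤ min{1,(1−p₀)/p₁}.
  lower = (p₁ − p₀)/p₁ = 0.356 / 0.733 ≈ 0.4857
  upper = min{1, (1 − p₀)/p₁} = 0.623 / 0.733 ≈ 0.8499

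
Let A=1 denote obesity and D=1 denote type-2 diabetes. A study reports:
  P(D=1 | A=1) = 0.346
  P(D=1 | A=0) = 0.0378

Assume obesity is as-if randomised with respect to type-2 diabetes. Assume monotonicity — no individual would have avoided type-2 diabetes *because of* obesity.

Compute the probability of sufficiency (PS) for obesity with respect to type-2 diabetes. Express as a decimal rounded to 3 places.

Let p₁ = 0.346, p₀ = 0.0378.
Under exogeneity and monotonicity, PS = (p₁ − p₀) / (1 − p₀).
PS = (0.346 − 0.0378) / (1 − 0.0378) = 0.3082 / 0.9622 ≈ 0.3203

PS ≈ 0.320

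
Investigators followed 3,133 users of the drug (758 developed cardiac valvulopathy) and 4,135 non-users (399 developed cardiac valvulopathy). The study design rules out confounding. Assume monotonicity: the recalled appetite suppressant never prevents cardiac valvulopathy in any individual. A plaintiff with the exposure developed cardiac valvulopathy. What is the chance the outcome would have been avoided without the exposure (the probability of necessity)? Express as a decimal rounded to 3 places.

PN ≈ 0.601

p₁ = P(outcome | exposed) = 758/3133 = 0.24194
p₀ = P(outcome | unexposed) = 399/4135 = 0.096493
Under exogeneity and monotonicity, PN = (p₁ − p₀) / p₁.
PN = (0.24194 − 0.096493) / 0.24194 = 0.14545 / 0.24194 ≈ 0.6012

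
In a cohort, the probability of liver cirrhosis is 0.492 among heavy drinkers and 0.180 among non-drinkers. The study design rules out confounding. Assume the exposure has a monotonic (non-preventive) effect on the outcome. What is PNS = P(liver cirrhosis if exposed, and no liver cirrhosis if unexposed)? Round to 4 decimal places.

Let p₁ = 0.492, p₀ = 0.18.
Under exogeneity and monotonicity, PNS = p₁ − p₀.
PNS = 0.492 − 0.18 = 0.312

PNS ≈ 0.3120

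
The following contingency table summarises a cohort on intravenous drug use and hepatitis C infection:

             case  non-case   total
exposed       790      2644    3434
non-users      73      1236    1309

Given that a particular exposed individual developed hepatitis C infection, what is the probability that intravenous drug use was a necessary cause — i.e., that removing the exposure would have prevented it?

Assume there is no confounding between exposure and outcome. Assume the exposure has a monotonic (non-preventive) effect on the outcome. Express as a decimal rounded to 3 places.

PN ≈ 0.758

p₁ = P(outcome | exposed) = 790/3434 = 0.23005
p₀ = P(outcome | unexposed) = 73/1309 = 0.055768
Under exogeneity and monotonicity, PN = (p₁ − p₀) / p₁.
PN = (0.23005 − 0.055768) / 0.23005 = 0.17428 / 0.23005 ≈ 0.7576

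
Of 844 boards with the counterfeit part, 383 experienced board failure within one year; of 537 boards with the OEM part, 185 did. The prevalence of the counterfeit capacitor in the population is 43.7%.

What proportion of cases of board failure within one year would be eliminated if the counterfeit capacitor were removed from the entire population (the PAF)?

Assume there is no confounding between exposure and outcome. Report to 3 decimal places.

p₁ = P(outcome | exposed) = 383/844 = 0.45379
p₀ = P(outcome | unexposed) = 185/537 = 0.34451
Overall risk P(Y=1) = π·p₁ + (1−π)·p₀ = 0.437×0.45379 + 0.563×0.34451 = 0.39226.
Under exogeneity, PAF = [P(Y=1) − p₀] / P(Y=1).
PAF = (0.39226 − 0.34451) / 0.39226 ≈ 0.1217

PAF ≈ 0.122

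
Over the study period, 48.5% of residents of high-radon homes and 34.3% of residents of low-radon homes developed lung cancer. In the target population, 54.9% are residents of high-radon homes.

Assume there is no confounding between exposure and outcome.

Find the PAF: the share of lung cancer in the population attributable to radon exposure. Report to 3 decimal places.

p₁ = 0.485, p₀ = 0.343.
Overall risk P(Y=1) = π·p₁ + (1−π)·p₀ = 0.549×0.485 + 0.451×0.343 = 0.42096.
Under exogeneity, PAF = [P(Y=1) − p₀] / P(Y=1).
PAF = (0.42096 − 0.343) / 0.42096 ≈ 0.1852

PAF ≈ 0.185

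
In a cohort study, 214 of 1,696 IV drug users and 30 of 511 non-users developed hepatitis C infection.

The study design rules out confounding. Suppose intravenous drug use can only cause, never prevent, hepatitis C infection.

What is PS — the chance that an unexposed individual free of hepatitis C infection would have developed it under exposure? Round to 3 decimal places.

p₁ = P(outcome | exposed) = 214/1696 = 0.12618
p₀ = P(outcome | unexposed) = 30/511 = 0.058708
Under exogeneity and monotonicity, PS = (p₁ − p₀) / (1 − p₀).
PS = (0.12618 − 0.058708) / (1 − 0.058708) = 0.067471 / 0.94129 ≈ 0.0717

PS ≈ 0.072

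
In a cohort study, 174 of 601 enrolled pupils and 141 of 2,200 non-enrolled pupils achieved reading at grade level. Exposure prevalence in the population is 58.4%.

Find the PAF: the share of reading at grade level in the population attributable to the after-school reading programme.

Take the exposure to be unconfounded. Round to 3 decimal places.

p₁ = P(outcome | exposed) = 174/601 = 0.28952
p₀ = P(outcome | unexposed) = 141/2200 = 0.064091
Overall risk P(Y=1) = π·p₁ + (1−π)·p₀ = 0.584×0.28952 + 0.416×0.064091 = 0.19574.
Under exogeneity, PAF = [P(Y=1) − p₀] / P(Y=1).
PAF = (0.19574 − 0.064091) / 0.19574 ≈ 0.6726

PAF ≈ 0.673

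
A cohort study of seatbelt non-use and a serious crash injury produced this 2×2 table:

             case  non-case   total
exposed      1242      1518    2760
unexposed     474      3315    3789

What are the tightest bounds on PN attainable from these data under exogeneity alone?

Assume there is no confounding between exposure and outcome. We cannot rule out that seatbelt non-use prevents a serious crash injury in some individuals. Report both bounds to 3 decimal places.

p₁ = P(outcome | exposed) = 1242/2760 = 0.45
p₀ = P(outcome | unexposed) = 474/3789 = 0.1251
Under exogeneity alone the bounds on PN are max{0,(p₁−p₀)/p₁} ≤ PN ≤ min{1,(1−p₀)/p₁}.
  lower = (p₁ − p₀)/p₁ = 0.3249 / 0.45 ≈ 0.7220
  upper = min{1, (1 − p₀)/p₁} = 0.8749 / 0.45 ≈ 1.9442 → capped at 1

0.722 ≤ PN ≤ 1.000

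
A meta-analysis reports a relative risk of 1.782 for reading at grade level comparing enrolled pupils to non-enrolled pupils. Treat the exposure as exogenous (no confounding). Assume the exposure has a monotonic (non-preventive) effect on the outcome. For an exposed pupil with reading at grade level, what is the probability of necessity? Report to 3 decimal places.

PN ≈ 0.439

Under exogeneity and monotonicity, PN = (RR − 1) / RR = 1 − 1/RR.
PN = (1.782 − 1) / 1.782 = 0.782 / 1.782 ≈ 0.4388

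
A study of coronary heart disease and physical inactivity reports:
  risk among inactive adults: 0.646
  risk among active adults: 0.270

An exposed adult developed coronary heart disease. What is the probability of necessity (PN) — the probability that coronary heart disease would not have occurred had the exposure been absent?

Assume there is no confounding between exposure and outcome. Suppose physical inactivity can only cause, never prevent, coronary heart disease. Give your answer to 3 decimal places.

PN ≈ 0.582

Let p₁ = 0.646, p₀ = 0.27.
Under exogeneity and monotonicity, PN = (p₁ − p₀) / p₁.
PN = (0.646 − 0.27) / 0.646 = 0.376 / 0.646 ≈ 0.5820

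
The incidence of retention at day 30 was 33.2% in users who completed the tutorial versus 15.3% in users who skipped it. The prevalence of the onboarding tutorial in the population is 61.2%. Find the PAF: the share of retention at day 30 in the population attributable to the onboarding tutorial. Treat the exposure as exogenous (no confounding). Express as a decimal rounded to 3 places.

p₁ = 0.332, p₀ = 0.153.
Overall risk P(Y=1) = π·p₁ + (1−π)·p₀ = 0.612×0.332 + 0.388×0.153 = 0.26255.
Under exogeneity, PAF = [P(Y=1) − p₀] / P(Y=1).
PAF = (0.26255 − 0.153) / 0.26255 ≈ 0.4172

PAF ≈ 0.417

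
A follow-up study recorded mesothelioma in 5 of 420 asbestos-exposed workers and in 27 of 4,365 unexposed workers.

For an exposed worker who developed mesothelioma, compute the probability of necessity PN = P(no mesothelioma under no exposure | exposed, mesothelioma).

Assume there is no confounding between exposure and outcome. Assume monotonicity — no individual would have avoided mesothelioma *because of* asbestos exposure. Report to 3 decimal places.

p₁ = P(outcome | exposed) = 5/420 = 0.011905
p₀ = P(outcome | unexposed) = 27/4365 = 0.0061856
Under exogeneity and monotonicity, PN = (p₁ − p₀) / p₁.
PN = (0.011905 − 0.0061856) / 0.011905 = 0.0057192 / 0.011905 ≈ 0.4804

PN ≈ 0.480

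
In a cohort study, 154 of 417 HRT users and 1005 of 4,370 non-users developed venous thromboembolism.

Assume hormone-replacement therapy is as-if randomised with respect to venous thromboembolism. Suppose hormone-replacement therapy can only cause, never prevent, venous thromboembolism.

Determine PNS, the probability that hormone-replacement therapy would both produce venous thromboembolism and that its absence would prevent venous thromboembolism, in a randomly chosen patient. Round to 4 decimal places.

PNS ≈ 0.1393

p₁ = P(outcome | exposed) = 154/417 = 0.3693
p₀ = P(outcome | unexposed) = 1005/4370 = 0.22998
Under exogeneity and monotonicity, PNS = p₁ − p₀.
PNS = 0.3693 − 0.22998 = 0.13933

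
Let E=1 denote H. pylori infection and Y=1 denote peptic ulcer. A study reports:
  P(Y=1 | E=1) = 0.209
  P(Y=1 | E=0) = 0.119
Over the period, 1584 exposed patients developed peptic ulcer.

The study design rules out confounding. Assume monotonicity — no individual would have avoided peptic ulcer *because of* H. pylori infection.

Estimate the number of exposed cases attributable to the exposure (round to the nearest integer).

Let p₁ = 0.209, p₀ = 0.119.
PN = (p₁ − p₀)/p₁ = (0.209 − 0.119) / 0.209 ≈ 0.43062.
Attributable cases ≈ PN × (exposed cases) = 0.43062 × 1584 ≈ 682.11.

about 682 cases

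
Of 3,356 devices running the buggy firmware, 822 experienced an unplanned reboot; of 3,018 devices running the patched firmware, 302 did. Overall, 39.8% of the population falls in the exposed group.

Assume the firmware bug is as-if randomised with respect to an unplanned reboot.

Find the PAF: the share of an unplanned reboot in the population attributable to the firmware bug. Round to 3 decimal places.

p₁ = P(outcome | exposed) = 822/3356 = 0.24493
p₀ = P(outcome | unexposed) = 302/3018 = 0.10007
Overall risk P(Y=1) = π·p₁ + (1−π)·p₀ = 0.398×0.24493 + 0.602×0.10007 = 0.15772.
Under exogeneity, PAF = [P(Y=1) − p₀] / P(Y=1).
PAF = (0.15772 − 0.10007) / 0.15772 ≈ 0.3656

PAF ≈ 0.366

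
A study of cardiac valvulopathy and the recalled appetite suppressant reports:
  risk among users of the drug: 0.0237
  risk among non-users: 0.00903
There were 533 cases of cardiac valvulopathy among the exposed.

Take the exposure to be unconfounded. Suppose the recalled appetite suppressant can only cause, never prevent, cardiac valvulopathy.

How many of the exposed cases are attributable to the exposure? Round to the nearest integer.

Let p₁ = 0.0237, p₀ = 0.00903.
PN = (p₁ − p₀)/p₁ = (0.0237 − 0.00903) / 0.0237 ≈ 0.61899.
Attributable cases ≈ PN × (exposed cases) = 0.61899 × 533 ≈ 329.92.

about 330 cases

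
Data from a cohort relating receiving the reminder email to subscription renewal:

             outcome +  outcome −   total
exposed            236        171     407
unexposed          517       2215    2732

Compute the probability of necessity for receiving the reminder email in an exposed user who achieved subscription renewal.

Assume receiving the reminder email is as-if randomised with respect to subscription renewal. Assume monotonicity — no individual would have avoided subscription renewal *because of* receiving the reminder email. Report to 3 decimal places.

PN ≈ 0.674

p₁ = P(outcome | exposed) = 236/407 = 0.57985
p₀ = P(outcome | unexposed) = 517/2732 = 0.18924
Under exogeneity and monotonicity, PN = (p₁ − p₀)/p₁.
PN = (0.57985 − 0.18924) / 0.57985 ≈ 0.6736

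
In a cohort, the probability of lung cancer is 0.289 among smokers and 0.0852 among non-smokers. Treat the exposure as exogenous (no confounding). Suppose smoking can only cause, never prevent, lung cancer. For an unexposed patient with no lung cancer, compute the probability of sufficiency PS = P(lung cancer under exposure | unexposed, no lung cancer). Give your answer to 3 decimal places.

PS ≈ 0.223

Let p₁ = 0.289, p₀ = 0.0852.
Under exogeneity and monotonicity, PS = (p₁ − p₀) / (1 − p₀).
PS = (0.289 − 0.0852) / (1 − 0.0852) = 0.2038 / 0.9148 ≈ 0.2228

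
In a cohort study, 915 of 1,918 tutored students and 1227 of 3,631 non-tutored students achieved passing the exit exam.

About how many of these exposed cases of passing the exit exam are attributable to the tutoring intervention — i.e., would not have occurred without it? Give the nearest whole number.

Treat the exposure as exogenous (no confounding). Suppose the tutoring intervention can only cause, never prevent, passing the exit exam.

about 267 cases

p₁ = P(outcome | exposed) = 915/1918 = 0.47706
p₀ = P(outcome | unexposed) = 1227/3631 = 0.33792
PN = (p₁ − p₀)/p₁ = (0.47706 − 0.33792) / 0.47706 ≈ 0.29165.
Attributable cases ≈ PN × (exposed cases) = 0.29165 × 915 ≈ 266.86.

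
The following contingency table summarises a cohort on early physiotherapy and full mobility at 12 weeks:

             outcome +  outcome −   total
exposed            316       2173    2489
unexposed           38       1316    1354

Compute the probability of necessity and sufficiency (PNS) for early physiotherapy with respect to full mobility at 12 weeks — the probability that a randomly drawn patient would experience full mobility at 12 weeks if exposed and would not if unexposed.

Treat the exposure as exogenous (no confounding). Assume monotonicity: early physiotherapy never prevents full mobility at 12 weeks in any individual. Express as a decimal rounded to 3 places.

p₁ = P(outcome | exposed) = 316/2489 = 0.12696
p₀ = P(outcome | unexposed) = 38/1354 = 0.028065
Under exogeneity and monotonicity, PNS = p₁ − p₀.
PNS = 0.12696 − 0.028065 = 0.098894

PNS ≈ 0.099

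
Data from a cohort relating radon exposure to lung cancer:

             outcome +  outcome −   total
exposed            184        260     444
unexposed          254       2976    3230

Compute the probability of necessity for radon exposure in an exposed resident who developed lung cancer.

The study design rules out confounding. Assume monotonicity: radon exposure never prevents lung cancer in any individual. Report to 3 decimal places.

p₁ = P(outcome | exposed) = 184/444 = 0.41441
p₀ = P(outcome | unexposed) = 254/3230 = 0.078638
Under exogeneity and monotonicity, PN = (p₁ − p₀)/p₁.
PN = (0.41441 − 0.078638) / 0.41441 ≈ 0.8102

PN ≈ 0.810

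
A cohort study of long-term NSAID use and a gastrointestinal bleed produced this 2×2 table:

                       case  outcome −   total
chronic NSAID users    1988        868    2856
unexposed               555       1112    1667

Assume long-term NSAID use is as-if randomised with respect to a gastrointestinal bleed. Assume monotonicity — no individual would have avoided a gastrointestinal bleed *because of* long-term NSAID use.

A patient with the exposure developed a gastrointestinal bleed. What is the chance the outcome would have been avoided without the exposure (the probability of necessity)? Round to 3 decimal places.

PN ≈ 0.522

p₁ = P(outcome | exposed) = 1988/2856 = 0.69608
p₀ = P(outcome | unexposed) = 555/1667 = 0.33293
Under exogeneity and monotonicity, PN = (p₁ − p₀)/p₁.
PN = (0.69608 − 0.33293) / 0.69608 ≈ 0.5217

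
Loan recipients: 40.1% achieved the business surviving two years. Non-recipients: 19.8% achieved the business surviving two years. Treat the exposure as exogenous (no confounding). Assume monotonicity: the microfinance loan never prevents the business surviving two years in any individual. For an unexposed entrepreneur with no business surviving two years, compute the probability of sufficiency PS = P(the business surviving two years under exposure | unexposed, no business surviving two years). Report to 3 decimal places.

p₁ = 0.401, p₀ = 0.198.
Under exogeneity and monotonicity, PS = (p₁ − p₀) / (1 − p₀).
PS = (0.401 − 0.198) / (1 − 0.198) = 0.203 / 0.802 ≈ 0.2531

PS ≈ 0.253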